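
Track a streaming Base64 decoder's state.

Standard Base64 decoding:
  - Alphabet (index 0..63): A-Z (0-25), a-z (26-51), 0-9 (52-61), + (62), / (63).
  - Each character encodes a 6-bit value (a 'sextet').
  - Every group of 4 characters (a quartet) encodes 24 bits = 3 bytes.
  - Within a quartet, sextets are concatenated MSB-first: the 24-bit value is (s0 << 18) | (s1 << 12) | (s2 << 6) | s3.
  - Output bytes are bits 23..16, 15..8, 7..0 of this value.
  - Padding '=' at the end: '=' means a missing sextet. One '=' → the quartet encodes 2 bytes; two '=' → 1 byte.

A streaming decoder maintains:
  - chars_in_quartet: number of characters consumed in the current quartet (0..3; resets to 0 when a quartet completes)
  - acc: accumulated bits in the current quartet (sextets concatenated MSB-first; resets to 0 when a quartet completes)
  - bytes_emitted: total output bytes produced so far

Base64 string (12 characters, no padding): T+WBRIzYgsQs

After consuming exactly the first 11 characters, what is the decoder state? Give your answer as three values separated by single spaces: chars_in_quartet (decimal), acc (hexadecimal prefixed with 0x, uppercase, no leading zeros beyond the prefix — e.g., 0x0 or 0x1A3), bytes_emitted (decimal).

Answer: 3 0x20B10 6

Derivation:
After char 0 ('T'=19): chars_in_quartet=1 acc=0x13 bytes_emitted=0
After char 1 ('+'=62): chars_in_quartet=2 acc=0x4FE bytes_emitted=0
After char 2 ('W'=22): chars_in_quartet=3 acc=0x13F96 bytes_emitted=0
After char 3 ('B'=1): chars_in_quartet=4 acc=0x4FE581 -> emit 4F E5 81, reset; bytes_emitted=3
After char 4 ('R'=17): chars_in_quartet=1 acc=0x11 bytes_emitted=3
After char 5 ('I'=8): chars_in_quartet=2 acc=0x448 bytes_emitted=3
After char 6 ('z'=51): chars_in_quartet=3 acc=0x11233 bytes_emitted=3
After char 7 ('Y'=24): chars_in_quartet=4 acc=0x448CD8 -> emit 44 8C D8, reset; bytes_emitted=6
After char 8 ('g'=32): chars_in_quartet=1 acc=0x20 bytes_emitted=6
After char 9 ('s'=44): chars_in_quartet=2 acc=0x82C bytes_emitted=6
After char 10 ('Q'=16): chars_in_quartet=3 acc=0x20B10 bytes_emitted=6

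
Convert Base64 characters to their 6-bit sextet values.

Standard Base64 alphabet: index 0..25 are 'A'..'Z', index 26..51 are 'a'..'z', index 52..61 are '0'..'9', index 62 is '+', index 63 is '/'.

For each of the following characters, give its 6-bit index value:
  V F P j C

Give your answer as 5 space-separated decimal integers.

'V': A..Z range, ord('V') − ord('A') = 21
'F': A..Z range, ord('F') − ord('A') = 5
'P': A..Z range, ord('P') − ord('A') = 15
'j': a..z range, 26 + ord('j') − ord('a') = 35
'C': A..Z range, ord('C') − ord('A') = 2

Answer: 21 5 15 35 2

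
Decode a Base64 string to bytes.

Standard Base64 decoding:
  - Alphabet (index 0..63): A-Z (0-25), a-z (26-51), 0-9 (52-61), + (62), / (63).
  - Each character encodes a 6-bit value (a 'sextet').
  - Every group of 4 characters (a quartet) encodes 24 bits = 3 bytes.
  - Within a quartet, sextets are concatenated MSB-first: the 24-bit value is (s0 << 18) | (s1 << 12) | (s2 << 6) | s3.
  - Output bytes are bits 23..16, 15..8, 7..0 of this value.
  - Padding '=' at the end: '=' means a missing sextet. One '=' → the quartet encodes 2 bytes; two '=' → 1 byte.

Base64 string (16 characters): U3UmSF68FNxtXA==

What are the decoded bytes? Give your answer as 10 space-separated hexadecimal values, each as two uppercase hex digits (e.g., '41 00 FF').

After char 0 ('U'=20): chars_in_quartet=1 acc=0x14 bytes_emitted=0
After char 1 ('3'=55): chars_in_quartet=2 acc=0x537 bytes_emitted=0
After char 2 ('U'=20): chars_in_quartet=3 acc=0x14DD4 bytes_emitted=0
After char 3 ('m'=38): chars_in_quartet=4 acc=0x537526 -> emit 53 75 26, reset; bytes_emitted=3
After char 4 ('S'=18): chars_in_quartet=1 acc=0x12 bytes_emitted=3
After char 5 ('F'=5): chars_in_quartet=2 acc=0x485 bytes_emitted=3
After char 6 ('6'=58): chars_in_quartet=3 acc=0x1217A bytes_emitted=3
After char 7 ('8'=60): chars_in_quartet=4 acc=0x485EBC -> emit 48 5E BC, reset; bytes_emitted=6
After char 8 ('F'=5): chars_in_quartet=1 acc=0x5 bytes_emitted=6
After char 9 ('N'=13): chars_in_quartet=2 acc=0x14D bytes_emitted=6
After char 10 ('x'=49): chars_in_quartet=3 acc=0x5371 bytes_emitted=6
After char 11 ('t'=45): chars_in_quartet=4 acc=0x14DC6D -> emit 14 DC 6D, reset; bytes_emitted=9
After char 12 ('X'=23): chars_in_quartet=1 acc=0x17 bytes_emitted=9
After char 13 ('A'=0): chars_in_quartet=2 acc=0x5C0 bytes_emitted=9
Padding '==': partial quartet acc=0x5C0 -> emit 5C; bytes_emitted=10

Answer: 53 75 26 48 5E BC 14 DC 6D 5C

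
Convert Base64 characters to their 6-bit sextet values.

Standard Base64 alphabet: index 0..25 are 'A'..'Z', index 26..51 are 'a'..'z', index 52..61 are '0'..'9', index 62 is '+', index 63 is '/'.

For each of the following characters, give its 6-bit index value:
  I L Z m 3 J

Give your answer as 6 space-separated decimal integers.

'I': A..Z range, ord('I') − ord('A') = 8
'L': A..Z range, ord('L') − ord('A') = 11
'Z': A..Z range, ord('Z') − ord('A') = 25
'm': a..z range, 26 + ord('m') − ord('a') = 38
'3': 0..9 range, 52 + ord('3') − ord('0') = 55
'J': A..Z range, ord('J') − ord('A') = 9

Answer: 8 11 25 38 55 9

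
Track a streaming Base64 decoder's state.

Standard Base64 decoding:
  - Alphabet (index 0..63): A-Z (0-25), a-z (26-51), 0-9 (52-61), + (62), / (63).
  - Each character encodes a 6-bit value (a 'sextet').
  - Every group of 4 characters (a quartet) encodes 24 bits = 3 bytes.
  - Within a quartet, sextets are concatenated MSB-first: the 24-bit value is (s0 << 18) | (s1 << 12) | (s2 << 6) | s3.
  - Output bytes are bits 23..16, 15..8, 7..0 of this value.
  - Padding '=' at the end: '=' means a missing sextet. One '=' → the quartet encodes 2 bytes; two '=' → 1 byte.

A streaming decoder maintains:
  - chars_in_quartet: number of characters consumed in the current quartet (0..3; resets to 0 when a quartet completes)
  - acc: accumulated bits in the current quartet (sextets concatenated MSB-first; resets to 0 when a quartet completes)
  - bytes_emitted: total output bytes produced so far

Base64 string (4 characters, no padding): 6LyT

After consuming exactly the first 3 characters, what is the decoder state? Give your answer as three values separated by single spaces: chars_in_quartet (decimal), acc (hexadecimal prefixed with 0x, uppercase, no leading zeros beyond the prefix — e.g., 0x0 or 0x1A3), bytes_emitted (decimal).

After char 0 ('6'=58): chars_in_quartet=1 acc=0x3A bytes_emitted=0
After char 1 ('L'=11): chars_in_quartet=2 acc=0xE8B bytes_emitted=0
After char 2 ('y'=50): chars_in_quartet=3 acc=0x3A2F2 bytes_emitted=0

Answer: 3 0x3A2F2 0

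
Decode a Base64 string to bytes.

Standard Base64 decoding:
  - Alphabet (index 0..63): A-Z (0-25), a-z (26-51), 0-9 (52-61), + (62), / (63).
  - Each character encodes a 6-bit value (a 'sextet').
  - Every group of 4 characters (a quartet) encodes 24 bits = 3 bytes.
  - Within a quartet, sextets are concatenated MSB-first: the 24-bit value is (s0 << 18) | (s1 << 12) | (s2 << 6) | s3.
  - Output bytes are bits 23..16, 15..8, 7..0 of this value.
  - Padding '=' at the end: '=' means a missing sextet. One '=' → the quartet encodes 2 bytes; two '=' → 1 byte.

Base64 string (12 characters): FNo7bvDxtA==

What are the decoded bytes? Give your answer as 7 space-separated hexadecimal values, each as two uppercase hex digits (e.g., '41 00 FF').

Answer: 14 DA 3B 6E F0 F1 B4

Derivation:
After char 0 ('F'=5): chars_in_quartet=1 acc=0x5 bytes_emitted=0
After char 1 ('N'=13): chars_in_quartet=2 acc=0x14D bytes_emitted=0
After char 2 ('o'=40): chars_in_quartet=3 acc=0x5368 bytes_emitted=0
After char 3 ('7'=59): chars_in_quartet=4 acc=0x14DA3B -> emit 14 DA 3B, reset; bytes_emitted=3
After char 4 ('b'=27): chars_in_quartet=1 acc=0x1B bytes_emitted=3
After char 5 ('v'=47): chars_in_quartet=2 acc=0x6EF bytes_emitted=3
After char 6 ('D'=3): chars_in_quartet=3 acc=0x1BBC3 bytes_emitted=3
After char 7 ('x'=49): chars_in_quartet=4 acc=0x6EF0F1 -> emit 6E F0 F1, reset; bytes_emitted=6
After char 8 ('t'=45): chars_in_quartet=1 acc=0x2D bytes_emitted=6
After char 9 ('A'=0): chars_in_quartet=2 acc=0xB40 bytes_emitted=6
Padding '==': partial quartet acc=0xB40 -> emit B4; bytes_emitted=7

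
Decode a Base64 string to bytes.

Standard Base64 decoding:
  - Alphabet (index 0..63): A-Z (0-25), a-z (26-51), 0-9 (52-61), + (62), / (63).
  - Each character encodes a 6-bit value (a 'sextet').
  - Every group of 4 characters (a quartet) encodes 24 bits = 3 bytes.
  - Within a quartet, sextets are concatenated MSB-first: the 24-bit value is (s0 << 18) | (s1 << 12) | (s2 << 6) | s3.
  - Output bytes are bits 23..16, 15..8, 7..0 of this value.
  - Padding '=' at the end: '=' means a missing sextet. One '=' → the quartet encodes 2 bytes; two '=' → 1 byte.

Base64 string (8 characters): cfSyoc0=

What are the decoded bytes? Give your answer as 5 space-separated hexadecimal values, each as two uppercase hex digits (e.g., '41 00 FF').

Answer: 71 F4 B2 A1 CD

Derivation:
After char 0 ('c'=28): chars_in_quartet=1 acc=0x1C bytes_emitted=0
After char 1 ('f'=31): chars_in_quartet=2 acc=0x71F bytes_emitted=0
After char 2 ('S'=18): chars_in_quartet=3 acc=0x1C7D2 bytes_emitted=0
After char 3 ('y'=50): chars_in_quartet=4 acc=0x71F4B2 -> emit 71 F4 B2, reset; bytes_emitted=3
After char 4 ('o'=40): chars_in_quartet=1 acc=0x28 bytes_emitted=3
After char 5 ('c'=28): chars_in_quartet=2 acc=0xA1C bytes_emitted=3
After char 6 ('0'=52): chars_in_quartet=3 acc=0x28734 bytes_emitted=3
Padding '=': partial quartet acc=0x28734 -> emit A1 CD; bytes_emitted=5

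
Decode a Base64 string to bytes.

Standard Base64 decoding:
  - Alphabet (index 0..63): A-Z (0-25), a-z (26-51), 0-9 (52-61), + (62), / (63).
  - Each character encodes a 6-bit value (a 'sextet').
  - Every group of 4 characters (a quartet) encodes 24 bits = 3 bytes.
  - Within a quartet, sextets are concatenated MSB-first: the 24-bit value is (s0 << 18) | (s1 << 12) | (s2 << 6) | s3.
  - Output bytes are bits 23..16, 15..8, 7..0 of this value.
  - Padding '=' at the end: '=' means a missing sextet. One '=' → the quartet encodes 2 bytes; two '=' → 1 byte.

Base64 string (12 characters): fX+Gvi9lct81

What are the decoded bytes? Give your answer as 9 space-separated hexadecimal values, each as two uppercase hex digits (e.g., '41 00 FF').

Answer: 7D 7F 86 BE 2F 65 72 DF 35

Derivation:
After char 0 ('f'=31): chars_in_quartet=1 acc=0x1F bytes_emitted=0
After char 1 ('X'=23): chars_in_quartet=2 acc=0x7D7 bytes_emitted=0
After char 2 ('+'=62): chars_in_quartet=3 acc=0x1F5FE bytes_emitted=0
After char 3 ('G'=6): chars_in_quartet=4 acc=0x7D7F86 -> emit 7D 7F 86, reset; bytes_emitted=3
After char 4 ('v'=47): chars_in_quartet=1 acc=0x2F bytes_emitted=3
After char 5 ('i'=34): chars_in_quartet=2 acc=0xBE2 bytes_emitted=3
After char 6 ('9'=61): chars_in_quartet=3 acc=0x2F8BD bytes_emitted=3
After char 7 ('l'=37): chars_in_quartet=4 acc=0xBE2F65 -> emit BE 2F 65, reset; bytes_emitted=6
After char 8 ('c'=28): chars_in_quartet=1 acc=0x1C bytes_emitted=6
After char 9 ('t'=45): chars_in_quartet=2 acc=0x72D bytes_emitted=6
After char 10 ('8'=60): chars_in_quartet=3 acc=0x1CB7C bytes_emitted=6
After char 11 ('1'=53): chars_in_quartet=4 acc=0x72DF35 -> emit 72 DF 35, reset; bytes_emitted=9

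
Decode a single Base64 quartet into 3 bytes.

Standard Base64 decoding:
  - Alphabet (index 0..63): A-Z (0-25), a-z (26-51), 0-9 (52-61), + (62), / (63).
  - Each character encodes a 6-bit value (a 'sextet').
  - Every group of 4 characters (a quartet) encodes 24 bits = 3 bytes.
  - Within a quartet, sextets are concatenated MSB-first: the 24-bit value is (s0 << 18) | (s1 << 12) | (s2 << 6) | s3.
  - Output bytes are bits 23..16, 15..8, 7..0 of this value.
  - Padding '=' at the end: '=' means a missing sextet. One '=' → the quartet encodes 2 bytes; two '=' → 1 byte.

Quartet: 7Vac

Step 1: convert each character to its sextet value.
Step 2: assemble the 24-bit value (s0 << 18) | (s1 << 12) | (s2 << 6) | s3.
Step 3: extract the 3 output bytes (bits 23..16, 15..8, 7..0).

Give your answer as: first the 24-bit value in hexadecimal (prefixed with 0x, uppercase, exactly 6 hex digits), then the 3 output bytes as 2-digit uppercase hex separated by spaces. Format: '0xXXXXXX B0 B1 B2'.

Answer: 0xED569C ED 56 9C

Derivation:
Sextets: 7=59, V=21, a=26, c=28
24-bit: (59<<18) | (21<<12) | (26<<6) | 28
      = 0xEC0000 | 0x015000 | 0x000680 | 0x00001C
      = 0xED569C
Bytes: (v>>16)&0xFF=ED, (v>>8)&0xFF=56, v&0xFF=9C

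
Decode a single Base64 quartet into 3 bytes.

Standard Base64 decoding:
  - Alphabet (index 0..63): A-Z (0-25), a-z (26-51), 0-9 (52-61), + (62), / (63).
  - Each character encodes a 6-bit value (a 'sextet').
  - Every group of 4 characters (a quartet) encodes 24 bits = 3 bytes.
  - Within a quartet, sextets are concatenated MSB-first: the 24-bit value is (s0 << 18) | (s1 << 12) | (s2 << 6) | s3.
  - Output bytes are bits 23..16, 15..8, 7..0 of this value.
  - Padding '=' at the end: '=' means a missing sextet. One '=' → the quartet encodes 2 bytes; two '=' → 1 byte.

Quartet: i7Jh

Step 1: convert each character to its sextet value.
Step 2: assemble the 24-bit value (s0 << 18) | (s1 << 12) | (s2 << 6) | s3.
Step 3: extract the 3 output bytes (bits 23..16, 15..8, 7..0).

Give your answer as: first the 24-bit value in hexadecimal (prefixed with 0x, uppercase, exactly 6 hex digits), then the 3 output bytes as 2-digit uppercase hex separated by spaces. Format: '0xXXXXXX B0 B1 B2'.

Answer: 0x8BB261 8B B2 61

Derivation:
Sextets: i=34, 7=59, J=9, h=33
24-bit: (34<<18) | (59<<12) | (9<<6) | 33
      = 0x880000 | 0x03B000 | 0x000240 | 0x000021
      = 0x8BB261
Bytes: (v>>16)&0xFF=8B, (v>>8)&0xFF=B2, v&0xFF=61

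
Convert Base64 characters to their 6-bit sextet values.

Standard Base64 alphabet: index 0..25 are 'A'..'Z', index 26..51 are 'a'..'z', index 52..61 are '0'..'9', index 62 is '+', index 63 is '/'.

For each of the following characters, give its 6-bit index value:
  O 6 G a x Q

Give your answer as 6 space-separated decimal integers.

'O': A..Z range, ord('O') − ord('A') = 14
'6': 0..9 range, 52 + ord('6') − ord('0') = 58
'G': A..Z range, ord('G') − ord('A') = 6
'a': a..z range, 26 + ord('a') − ord('a') = 26
'x': a..z range, 26 + ord('x') − ord('a') = 49
'Q': A..Z range, ord('Q') − ord('A') = 16

Answer: 14 58 6 26 49 16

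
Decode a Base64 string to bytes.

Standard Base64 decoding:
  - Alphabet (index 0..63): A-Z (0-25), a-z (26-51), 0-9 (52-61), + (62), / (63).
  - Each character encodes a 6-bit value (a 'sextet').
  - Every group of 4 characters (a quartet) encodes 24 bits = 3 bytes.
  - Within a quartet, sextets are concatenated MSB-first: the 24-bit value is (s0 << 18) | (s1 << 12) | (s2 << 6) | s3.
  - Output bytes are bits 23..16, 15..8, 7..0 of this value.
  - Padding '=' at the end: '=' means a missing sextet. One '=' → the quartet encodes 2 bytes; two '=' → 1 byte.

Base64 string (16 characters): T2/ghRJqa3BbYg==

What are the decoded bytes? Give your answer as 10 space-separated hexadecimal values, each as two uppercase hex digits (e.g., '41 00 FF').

After char 0 ('T'=19): chars_in_quartet=1 acc=0x13 bytes_emitted=0
After char 1 ('2'=54): chars_in_quartet=2 acc=0x4F6 bytes_emitted=0
After char 2 ('/'=63): chars_in_quartet=3 acc=0x13DBF bytes_emitted=0
After char 3 ('g'=32): chars_in_quartet=4 acc=0x4F6FE0 -> emit 4F 6F E0, reset; bytes_emitted=3
After char 4 ('h'=33): chars_in_quartet=1 acc=0x21 bytes_emitted=3
After char 5 ('R'=17): chars_in_quartet=2 acc=0x851 bytes_emitted=3
After char 6 ('J'=9): chars_in_quartet=3 acc=0x21449 bytes_emitted=3
After char 7 ('q'=42): chars_in_quartet=4 acc=0x85126A -> emit 85 12 6A, reset; bytes_emitted=6
After char 8 ('a'=26): chars_in_quartet=1 acc=0x1A bytes_emitted=6
After char 9 ('3'=55): chars_in_quartet=2 acc=0x6B7 bytes_emitted=6
After char 10 ('B'=1): chars_in_quartet=3 acc=0x1ADC1 bytes_emitted=6
After char 11 ('b'=27): chars_in_quartet=4 acc=0x6B705B -> emit 6B 70 5B, reset; bytes_emitted=9
After char 12 ('Y'=24): chars_in_quartet=1 acc=0x18 bytes_emitted=9
After char 13 ('g'=32): chars_in_quartet=2 acc=0x620 bytes_emitted=9
Padding '==': partial quartet acc=0x620 -> emit 62; bytes_emitted=10

Answer: 4F 6F E0 85 12 6A 6B 70 5B 62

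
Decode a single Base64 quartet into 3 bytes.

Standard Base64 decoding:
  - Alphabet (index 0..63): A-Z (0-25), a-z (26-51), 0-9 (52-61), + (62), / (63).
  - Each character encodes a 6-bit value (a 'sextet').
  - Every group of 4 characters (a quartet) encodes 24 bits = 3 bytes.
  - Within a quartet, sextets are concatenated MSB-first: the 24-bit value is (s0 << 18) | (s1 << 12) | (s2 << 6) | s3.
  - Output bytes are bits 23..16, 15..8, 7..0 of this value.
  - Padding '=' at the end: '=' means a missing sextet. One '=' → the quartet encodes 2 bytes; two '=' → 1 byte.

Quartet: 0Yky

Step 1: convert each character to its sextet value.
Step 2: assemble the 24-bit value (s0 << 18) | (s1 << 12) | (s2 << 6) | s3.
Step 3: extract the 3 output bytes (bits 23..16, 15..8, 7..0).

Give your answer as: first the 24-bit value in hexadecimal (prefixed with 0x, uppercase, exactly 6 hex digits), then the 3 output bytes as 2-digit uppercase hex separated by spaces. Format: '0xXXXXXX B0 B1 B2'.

Answer: 0xD18932 D1 89 32

Derivation:
Sextets: 0=52, Y=24, k=36, y=50
24-bit: (52<<18) | (24<<12) | (36<<6) | 50
      = 0xD00000 | 0x018000 | 0x000900 | 0x000032
      = 0xD18932
Bytes: (v>>16)&0xFF=D1, (v>>8)&0xFF=89, v&0xFF=32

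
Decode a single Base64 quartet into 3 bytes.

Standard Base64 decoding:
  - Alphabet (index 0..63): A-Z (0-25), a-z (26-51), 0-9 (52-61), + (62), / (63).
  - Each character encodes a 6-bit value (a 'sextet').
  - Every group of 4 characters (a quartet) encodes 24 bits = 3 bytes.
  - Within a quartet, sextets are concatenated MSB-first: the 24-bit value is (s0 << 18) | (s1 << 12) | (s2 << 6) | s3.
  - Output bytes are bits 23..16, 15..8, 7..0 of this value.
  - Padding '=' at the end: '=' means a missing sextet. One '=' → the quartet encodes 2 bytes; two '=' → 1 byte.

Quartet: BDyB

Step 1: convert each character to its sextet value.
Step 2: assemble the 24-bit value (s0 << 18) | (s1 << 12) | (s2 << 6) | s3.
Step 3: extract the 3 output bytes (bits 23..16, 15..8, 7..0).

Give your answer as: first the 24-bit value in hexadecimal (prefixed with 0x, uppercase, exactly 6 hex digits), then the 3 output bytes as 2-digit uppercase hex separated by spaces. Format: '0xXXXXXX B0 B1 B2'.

Sextets: B=1, D=3, y=50, B=1
24-bit: (1<<18) | (3<<12) | (50<<6) | 1
      = 0x040000 | 0x003000 | 0x000C80 | 0x000001
      = 0x043C81
Bytes: (v>>16)&0xFF=04, (v>>8)&0xFF=3C, v&0xFF=81

Answer: 0x043C81 04 3C 81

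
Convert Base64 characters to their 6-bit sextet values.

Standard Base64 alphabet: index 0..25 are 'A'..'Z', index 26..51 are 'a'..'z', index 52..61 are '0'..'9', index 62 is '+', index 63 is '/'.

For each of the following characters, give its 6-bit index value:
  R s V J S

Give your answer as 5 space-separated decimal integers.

'R': A..Z range, ord('R') − ord('A') = 17
's': a..z range, 26 + ord('s') − ord('a') = 44
'V': A..Z range, ord('V') − ord('A') = 21
'J': A..Z range, ord('J') − ord('A') = 9
'S': A..Z range, ord('S') − ord('A') = 18

Answer: 17 44 21 9 18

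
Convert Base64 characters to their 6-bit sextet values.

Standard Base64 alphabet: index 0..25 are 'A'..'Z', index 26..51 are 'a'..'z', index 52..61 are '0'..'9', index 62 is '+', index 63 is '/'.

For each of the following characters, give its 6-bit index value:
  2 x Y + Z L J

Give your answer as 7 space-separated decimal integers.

Answer: 54 49 24 62 25 11 9

Derivation:
'2': 0..9 range, 52 + ord('2') − ord('0') = 54
'x': a..z range, 26 + ord('x') − ord('a') = 49
'Y': A..Z range, ord('Y') − ord('A') = 24
'+': index 62
'Z': A..Z range, ord('Z') − ord('A') = 25
'L': A..Z range, ord('L') − ord('A') = 11
'J': A..Z range, ord('J') − ord('A') = 9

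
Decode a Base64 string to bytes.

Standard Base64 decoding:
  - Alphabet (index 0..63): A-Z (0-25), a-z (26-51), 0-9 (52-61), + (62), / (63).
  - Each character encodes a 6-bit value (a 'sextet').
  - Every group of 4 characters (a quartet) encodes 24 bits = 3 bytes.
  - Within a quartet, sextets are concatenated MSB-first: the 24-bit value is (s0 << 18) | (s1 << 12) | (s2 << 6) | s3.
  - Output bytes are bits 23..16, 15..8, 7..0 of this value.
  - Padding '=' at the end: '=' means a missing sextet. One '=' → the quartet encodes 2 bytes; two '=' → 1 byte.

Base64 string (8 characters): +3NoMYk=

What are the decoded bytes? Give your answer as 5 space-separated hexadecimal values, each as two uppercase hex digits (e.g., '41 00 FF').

Answer: FB 73 68 31 89

Derivation:
After char 0 ('+'=62): chars_in_quartet=1 acc=0x3E bytes_emitted=0
After char 1 ('3'=55): chars_in_quartet=2 acc=0xFB7 bytes_emitted=0
After char 2 ('N'=13): chars_in_quartet=3 acc=0x3EDCD bytes_emitted=0
After char 3 ('o'=40): chars_in_quartet=4 acc=0xFB7368 -> emit FB 73 68, reset; bytes_emitted=3
After char 4 ('M'=12): chars_in_quartet=1 acc=0xC bytes_emitted=3
After char 5 ('Y'=24): chars_in_quartet=2 acc=0x318 bytes_emitted=3
After char 6 ('k'=36): chars_in_quartet=3 acc=0xC624 bytes_emitted=3
Padding '=': partial quartet acc=0xC624 -> emit 31 89; bytes_emitted=5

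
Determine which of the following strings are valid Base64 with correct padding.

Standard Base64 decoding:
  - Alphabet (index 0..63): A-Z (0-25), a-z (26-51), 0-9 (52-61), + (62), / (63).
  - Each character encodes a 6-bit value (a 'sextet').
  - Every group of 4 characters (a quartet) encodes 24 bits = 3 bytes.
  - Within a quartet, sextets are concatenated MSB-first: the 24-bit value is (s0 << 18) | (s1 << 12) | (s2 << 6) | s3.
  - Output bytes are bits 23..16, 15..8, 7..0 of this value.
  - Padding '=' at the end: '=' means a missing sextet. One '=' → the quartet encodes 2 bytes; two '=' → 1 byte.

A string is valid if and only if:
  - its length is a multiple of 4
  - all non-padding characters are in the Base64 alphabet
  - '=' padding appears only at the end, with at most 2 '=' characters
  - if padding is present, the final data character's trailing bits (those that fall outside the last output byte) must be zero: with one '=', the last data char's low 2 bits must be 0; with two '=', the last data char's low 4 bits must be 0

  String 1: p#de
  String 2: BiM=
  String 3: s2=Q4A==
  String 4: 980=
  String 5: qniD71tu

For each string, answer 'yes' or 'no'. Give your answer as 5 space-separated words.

Answer: no yes no yes yes

Derivation:
String 1: 'p#de' → invalid (bad char(s): ['#'])
String 2: 'BiM=' → valid
String 3: 's2=Q4A==' → invalid (bad char(s): ['=']; '=' in middle)
String 4: '980=' → valid
String 5: 'qniD71tu' → valid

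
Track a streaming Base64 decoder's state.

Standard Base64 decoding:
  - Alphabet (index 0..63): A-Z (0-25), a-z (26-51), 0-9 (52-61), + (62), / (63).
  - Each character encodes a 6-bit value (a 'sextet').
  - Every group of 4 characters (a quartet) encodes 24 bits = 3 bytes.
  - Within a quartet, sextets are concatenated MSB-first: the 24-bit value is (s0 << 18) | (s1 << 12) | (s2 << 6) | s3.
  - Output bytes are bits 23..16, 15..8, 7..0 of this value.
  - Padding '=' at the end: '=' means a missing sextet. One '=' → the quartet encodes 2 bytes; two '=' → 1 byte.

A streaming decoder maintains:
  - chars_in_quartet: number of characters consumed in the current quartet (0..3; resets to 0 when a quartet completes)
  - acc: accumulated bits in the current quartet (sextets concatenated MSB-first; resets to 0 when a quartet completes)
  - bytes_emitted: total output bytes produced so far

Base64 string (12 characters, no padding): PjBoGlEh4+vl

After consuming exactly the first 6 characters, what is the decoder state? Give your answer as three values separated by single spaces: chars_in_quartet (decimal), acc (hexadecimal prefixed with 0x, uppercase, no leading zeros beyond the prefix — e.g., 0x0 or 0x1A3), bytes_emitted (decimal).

Answer: 2 0x1A5 3

Derivation:
After char 0 ('P'=15): chars_in_quartet=1 acc=0xF bytes_emitted=0
After char 1 ('j'=35): chars_in_quartet=2 acc=0x3E3 bytes_emitted=0
After char 2 ('B'=1): chars_in_quartet=3 acc=0xF8C1 bytes_emitted=0
After char 3 ('o'=40): chars_in_quartet=4 acc=0x3E3068 -> emit 3E 30 68, reset; bytes_emitted=3
After char 4 ('G'=6): chars_in_quartet=1 acc=0x6 bytes_emitted=3
After char 5 ('l'=37): chars_in_quartet=2 acc=0x1A5 bytes_emitted=3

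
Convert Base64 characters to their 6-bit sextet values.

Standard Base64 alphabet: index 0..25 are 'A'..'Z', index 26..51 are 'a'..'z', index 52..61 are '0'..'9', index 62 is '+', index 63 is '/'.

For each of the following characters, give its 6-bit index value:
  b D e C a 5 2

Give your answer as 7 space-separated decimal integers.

Answer: 27 3 30 2 26 57 54

Derivation:
'b': a..z range, 26 + ord('b') − ord('a') = 27
'D': A..Z range, ord('D') − ord('A') = 3
'e': a..z range, 26 + ord('e') − ord('a') = 30
'C': A..Z range, ord('C') − ord('A') = 2
'a': a..z range, 26 + ord('a') − ord('a') = 26
'5': 0..9 range, 52 + ord('5') − ord('0') = 57
'2': 0..9 range, 52 + ord('2') − ord('0') = 54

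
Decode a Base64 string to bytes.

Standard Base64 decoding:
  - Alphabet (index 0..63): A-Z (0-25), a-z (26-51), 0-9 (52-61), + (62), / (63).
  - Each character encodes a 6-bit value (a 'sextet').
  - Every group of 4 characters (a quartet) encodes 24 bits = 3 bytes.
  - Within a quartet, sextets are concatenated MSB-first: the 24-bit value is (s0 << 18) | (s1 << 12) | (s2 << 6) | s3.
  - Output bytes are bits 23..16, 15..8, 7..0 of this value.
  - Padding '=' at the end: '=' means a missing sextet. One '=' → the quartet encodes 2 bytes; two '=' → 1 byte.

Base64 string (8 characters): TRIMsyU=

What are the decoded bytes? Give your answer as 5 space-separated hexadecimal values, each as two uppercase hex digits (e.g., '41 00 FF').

Answer: 4D 12 0C B3 25

Derivation:
After char 0 ('T'=19): chars_in_quartet=1 acc=0x13 bytes_emitted=0
After char 1 ('R'=17): chars_in_quartet=2 acc=0x4D1 bytes_emitted=0
After char 2 ('I'=8): chars_in_quartet=3 acc=0x13448 bytes_emitted=0
After char 3 ('M'=12): chars_in_quartet=4 acc=0x4D120C -> emit 4D 12 0C, reset; bytes_emitted=3
After char 4 ('s'=44): chars_in_quartet=1 acc=0x2C bytes_emitted=3
After char 5 ('y'=50): chars_in_quartet=2 acc=0xB32 bytes_emitted=3
After char 6 ('U'=20): chars_in_quartet=3 acc=0x2CC94 bytes_emitted=3
Padding '=': partial quartet acc=0x2CC94 -> emit B3 25; bytes_emitted=5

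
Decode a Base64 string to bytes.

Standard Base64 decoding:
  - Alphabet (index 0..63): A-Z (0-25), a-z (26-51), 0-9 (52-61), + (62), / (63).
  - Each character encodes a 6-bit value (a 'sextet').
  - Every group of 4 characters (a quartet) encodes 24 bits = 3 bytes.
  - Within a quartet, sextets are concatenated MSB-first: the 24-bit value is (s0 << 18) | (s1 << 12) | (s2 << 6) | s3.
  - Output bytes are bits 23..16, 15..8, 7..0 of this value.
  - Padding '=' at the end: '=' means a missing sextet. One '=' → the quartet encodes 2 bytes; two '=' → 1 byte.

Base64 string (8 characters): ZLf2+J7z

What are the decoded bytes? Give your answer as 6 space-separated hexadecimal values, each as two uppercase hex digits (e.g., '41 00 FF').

After char 0 ('Z'=25): chars_in_quartet=1 acc=0x19 bytes_emitted=0
After char 1 ('L'=11): chars_in_quartet=2 acc=0x64B bytes_emitted=0
After char 2 ('f'=31): chars_in_quartet=3 acc=0x192DF bytes_emitted=0
After char 3 ('2'=54): chars_in_quartet=4 acc=0x64B7F6 -> emit 64 B7 F6, reset; bytes_emitted=3
After char 4 ('+'=62): chars_in_quartet=1 acc=0x3E bytes_emitted=3
After char 5 ('J'=9): chars_in_quartet=2 acc=0xF89 bytes_emitted=3
After char 6 ('7'=59): chars_in_quartet=3 acc=0x3E27B bytes_emitted=3
After char 7 ('z'=51): chars_in_quartet=4 acc=0xF89EF3 -> emit F8 9E F3, reset; bytes_emitted=6

Answer: 64 B7 F6 F8 9E F3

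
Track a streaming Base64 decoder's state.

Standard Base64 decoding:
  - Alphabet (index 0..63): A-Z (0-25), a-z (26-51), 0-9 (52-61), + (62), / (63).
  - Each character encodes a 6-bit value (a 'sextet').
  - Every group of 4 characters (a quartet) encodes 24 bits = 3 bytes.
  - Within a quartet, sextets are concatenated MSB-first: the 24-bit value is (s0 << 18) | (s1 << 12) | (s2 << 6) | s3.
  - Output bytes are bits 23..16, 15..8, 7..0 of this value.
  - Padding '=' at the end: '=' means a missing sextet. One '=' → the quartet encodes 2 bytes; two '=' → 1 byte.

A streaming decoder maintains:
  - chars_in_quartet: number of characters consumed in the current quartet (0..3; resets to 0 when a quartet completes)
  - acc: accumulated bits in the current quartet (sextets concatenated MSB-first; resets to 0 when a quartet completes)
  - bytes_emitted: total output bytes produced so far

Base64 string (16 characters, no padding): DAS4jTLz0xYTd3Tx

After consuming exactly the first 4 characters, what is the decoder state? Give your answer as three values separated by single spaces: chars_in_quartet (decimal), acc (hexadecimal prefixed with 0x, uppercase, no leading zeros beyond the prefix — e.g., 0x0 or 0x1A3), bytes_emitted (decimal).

After char 0 ('D'=3): chars_in_quartet=1 acc=0x3 bytes_emitted=0
After char 1 ('A'=0): chars_in_quartet=2 acc=0xC0 bytes_emitted=0
After char 2 ('S'=18): chars_in_quartet=3 acc=0x3012 bytes_emitted=0
After char 3 ('4'=56): chars_in_quartet=4 acc=0xC04B8 -> emit 0C 04 B8, reset; bytes_emitted=3

Answer: 0 0x0 3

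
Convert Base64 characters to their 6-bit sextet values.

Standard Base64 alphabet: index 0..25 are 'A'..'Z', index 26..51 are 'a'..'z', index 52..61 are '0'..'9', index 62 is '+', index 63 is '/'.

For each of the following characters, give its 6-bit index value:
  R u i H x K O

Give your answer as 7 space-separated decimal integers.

'R': A..Z range, ord('R') − ord('A') = 17
'u': a..z range, 26 + ord('u') − ord('a') = 46
'i': a..z range, 26 + ord('i') − ord('a') = 34
'H': A..Z range, ord('H') − ord('A') = 7
'x': a..z range, 26 + ord('x') − ord('a') = 49
'K': A..Z range, ord('K') − ord('A') = 10
'O': A..Z range, ord('O') − ord('A') = 14

Answer: 17 46 34 7 49 10 14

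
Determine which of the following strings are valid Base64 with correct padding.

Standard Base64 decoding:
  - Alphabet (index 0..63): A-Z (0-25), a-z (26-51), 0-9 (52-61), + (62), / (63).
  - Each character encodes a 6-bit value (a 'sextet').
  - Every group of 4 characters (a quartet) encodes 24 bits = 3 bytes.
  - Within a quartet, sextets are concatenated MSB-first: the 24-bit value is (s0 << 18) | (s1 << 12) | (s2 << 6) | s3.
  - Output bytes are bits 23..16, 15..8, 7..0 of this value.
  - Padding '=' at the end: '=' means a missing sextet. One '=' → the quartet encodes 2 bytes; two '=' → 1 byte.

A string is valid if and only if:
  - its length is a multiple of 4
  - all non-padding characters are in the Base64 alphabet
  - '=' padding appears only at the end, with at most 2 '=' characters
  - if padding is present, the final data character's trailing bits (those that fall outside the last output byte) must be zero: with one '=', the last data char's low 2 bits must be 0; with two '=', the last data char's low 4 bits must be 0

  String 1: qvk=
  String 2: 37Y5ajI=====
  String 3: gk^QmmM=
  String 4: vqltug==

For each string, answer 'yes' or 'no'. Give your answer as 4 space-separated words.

String 1: 'qvk=' → valid
String 2: '37Y5ajI=====' → invalid (5 pad chars (max 2))
String 3: 'gk^QmmM=' → invalid (bad char(s): ['^'])
String 4: 'vqltug==' → valid

Answer: yes no no yes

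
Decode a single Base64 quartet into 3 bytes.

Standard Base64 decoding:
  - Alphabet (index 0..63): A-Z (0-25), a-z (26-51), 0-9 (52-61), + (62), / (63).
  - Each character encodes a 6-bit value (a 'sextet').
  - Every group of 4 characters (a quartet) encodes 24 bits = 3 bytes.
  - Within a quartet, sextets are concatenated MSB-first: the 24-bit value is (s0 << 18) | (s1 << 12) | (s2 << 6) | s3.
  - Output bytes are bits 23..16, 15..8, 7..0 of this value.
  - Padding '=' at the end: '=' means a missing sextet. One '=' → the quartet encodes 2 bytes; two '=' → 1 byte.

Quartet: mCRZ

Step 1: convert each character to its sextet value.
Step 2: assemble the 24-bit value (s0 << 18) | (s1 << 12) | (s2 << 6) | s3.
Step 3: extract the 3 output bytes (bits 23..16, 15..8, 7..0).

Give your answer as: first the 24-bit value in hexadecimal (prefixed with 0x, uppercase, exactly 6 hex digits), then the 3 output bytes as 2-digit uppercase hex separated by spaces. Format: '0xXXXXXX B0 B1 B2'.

Sextets: m=38, C=2, R=17, Z=25
24-bit: (38<<18) | (2<<12) | (17<<6) | 25
      = 0x980000 | 0x002000 | 0x000440 | 0x000019
      = 0x982459
Bytes: (v>>16)&0xFF=98, (v>>8)&0xFF=24, v&0xFF=59

Answer: 0x982459 98 24 59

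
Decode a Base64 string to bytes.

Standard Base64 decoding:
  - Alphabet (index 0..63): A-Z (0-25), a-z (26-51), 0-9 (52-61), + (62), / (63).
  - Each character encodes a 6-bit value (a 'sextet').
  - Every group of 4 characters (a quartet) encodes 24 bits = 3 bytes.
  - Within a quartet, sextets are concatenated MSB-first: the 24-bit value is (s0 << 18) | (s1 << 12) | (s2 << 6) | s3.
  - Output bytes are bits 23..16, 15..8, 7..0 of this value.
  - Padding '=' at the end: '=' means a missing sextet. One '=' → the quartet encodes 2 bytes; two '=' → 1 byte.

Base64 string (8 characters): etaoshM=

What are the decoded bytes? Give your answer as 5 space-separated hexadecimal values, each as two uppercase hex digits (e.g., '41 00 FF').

Answer: 7A D6 A8 B2 13

Derivation:
After char 0 ('e'=30): chars_in_quartet=1 acc=0x1E bytes_emitted=0
After char 1 ('t'=45): chars_in_quartet=2 acc=0x7AD bytes_emitted=0
After char 2 ('a'=26): chars_in_quartet=3 acc=0x1EB5A bytes_emitted=0
After char 3 ('o'=40): chars_in_quartet=4 acc=0x7AD6A8 -> emit 7A D6 A8, reset; bytes_emitted=3
After char 4 ('s'=44): chars_in_quartet=1 acc=0x2C bytes_emitted=3
After char 5 ('h'=33): chars_in_quartet=2 acc=0xB21 bytes_emitted=3
After char 6 ('M'=12): chars_in_quartet=3 acc=0x2C84C bytes_emitted=3
Padding '=': partial quartet acc=0x2C84C -> emit B2 13; bytes_emitted=5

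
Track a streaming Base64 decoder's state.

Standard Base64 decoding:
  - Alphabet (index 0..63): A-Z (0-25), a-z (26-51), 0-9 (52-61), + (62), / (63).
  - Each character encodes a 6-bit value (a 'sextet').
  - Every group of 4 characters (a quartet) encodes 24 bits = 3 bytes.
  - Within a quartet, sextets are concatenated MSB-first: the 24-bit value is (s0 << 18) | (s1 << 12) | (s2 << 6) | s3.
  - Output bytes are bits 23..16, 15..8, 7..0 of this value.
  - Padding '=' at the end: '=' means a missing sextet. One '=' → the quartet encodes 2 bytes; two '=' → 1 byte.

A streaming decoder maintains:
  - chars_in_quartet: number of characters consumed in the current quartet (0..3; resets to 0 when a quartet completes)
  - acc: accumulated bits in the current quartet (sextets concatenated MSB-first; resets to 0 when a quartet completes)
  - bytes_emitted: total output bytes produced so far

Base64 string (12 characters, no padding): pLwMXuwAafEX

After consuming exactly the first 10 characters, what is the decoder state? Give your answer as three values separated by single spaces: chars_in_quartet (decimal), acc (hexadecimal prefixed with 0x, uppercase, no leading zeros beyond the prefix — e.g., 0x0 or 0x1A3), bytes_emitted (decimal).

After char 0 ('p'=41): chars_in_quartet=1 acc=0x29 bytes_emitted=0
After char 1 ('L'=11): chars_in_quartet=2 acc=0xA4B bytes_emitted=0
After char 2 ('w'=48): chars_in_quartet=3 acc=0x292F0 bytes_emitted=0
After char 3 ('M'=12): chars_in_quartet=4 acc=0xA4BC0C -> emit A4 BC 0C, reset; bytes_emitted=3
After char 4 ('X'=23): chars_in_quartet=1 acc=0x17 bytes_emitted=3
After char 5 ('u'=46): chars_in_quartet=2 acc=0x5EE bytes_emitted=3
After char 6 ('w'=48): chars_in_quartet=3 acc=0x17BB0 bytes_emitted=3
After char 7 ('A'=0): chars_in_quartet=4 acc=0x5EEC00 -> emit 5E EC 00, reset; bytes_emitted=6
After char 8 ('a'=26): chars_in_quartet=1 acc=0x1A bytes_emitted=6
After char 9 ('f'=31): chars_in_quartet=2 acc=0x69F bytes_emitted=6

Answer: 2 0x69F 6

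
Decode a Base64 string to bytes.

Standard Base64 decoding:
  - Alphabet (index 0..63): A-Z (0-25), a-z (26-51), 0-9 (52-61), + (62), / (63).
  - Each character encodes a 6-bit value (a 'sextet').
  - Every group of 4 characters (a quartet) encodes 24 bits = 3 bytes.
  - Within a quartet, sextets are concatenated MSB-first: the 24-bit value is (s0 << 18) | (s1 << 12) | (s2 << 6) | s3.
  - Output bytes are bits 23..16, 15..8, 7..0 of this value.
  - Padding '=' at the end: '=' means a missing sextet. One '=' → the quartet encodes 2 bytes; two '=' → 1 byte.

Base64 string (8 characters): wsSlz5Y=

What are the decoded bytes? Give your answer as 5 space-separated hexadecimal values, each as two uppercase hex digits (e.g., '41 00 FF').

After char 0 ('w'=48): chars_in_quartet=1 acc=0x30 bytes_emitted=0
After char 1 ('s'=44): chars_in_quartet=2 acc=0xC2C bytes_emitted=0
After char 2 ('S'=18): chars_in_quartet=3 acc=0x30B12 bytes_emitted=0
After char 3 ('l'=37): chars_in_quartet=4 acc=0xC2C4A5 -> emit C2 C4 A5, reset; bytes_emitted=3
After char 4 ('z'=51): chars_in_quartet=1 acc=0x33 bytes_emitted=3
After char 5 ('5'=57): chars_in_quartet=2 acc=0xCF9 bytes_emitted=3
After char 6 ('Y'=24): chars_in_quartet=3 acc=0x33E58 bytes_emitted=3
Padding '=': partial quartet acc=0x33E58 -> emit CF 96; bytes_emitted=5

Answer: C2 C4 A5 CF 96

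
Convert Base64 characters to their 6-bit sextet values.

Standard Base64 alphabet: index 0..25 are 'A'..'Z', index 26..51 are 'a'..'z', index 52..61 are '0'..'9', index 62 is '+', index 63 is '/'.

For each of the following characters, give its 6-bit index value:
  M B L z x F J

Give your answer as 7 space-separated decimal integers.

'M': A..Z range, ord('M') − ord('A') = 12
'B': A..Z range, ord('B') − ord('A') = 1
'L': A..Z range, ord('L') − ord('A') = 11
'z': a..z range, 26 + ord('z') − ord('a') = 51
'x': a..z range, 26 + ord('x') − ord('a') = 49
'F': A..Z range, ord('F') − ord('A') = 5
'J': A..Z range, ord('J') − ord('A') = 9

Answer: 12 1 11 51 49 5 9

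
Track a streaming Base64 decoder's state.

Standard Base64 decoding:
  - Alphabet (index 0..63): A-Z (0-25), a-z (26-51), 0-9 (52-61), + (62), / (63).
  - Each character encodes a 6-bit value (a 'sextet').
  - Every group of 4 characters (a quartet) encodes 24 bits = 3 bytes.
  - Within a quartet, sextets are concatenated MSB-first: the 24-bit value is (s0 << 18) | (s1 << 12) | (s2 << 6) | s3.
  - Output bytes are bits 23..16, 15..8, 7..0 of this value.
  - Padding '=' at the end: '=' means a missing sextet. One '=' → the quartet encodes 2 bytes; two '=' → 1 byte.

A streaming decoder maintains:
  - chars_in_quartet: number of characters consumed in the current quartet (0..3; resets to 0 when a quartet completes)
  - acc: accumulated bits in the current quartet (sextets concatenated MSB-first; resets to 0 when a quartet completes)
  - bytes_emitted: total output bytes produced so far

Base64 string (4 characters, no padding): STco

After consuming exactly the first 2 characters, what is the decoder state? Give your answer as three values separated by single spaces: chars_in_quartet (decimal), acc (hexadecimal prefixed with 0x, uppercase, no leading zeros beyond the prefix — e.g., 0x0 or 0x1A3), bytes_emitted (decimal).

After char 0 ('S'=18): chars_in_quartet=1 acc=0x12 bytes_emitted=0
After char 1 ('T'=19): chars_in_quartet=2 acc=0x493 bytes_emitted=0

Answer: 2 0x493 0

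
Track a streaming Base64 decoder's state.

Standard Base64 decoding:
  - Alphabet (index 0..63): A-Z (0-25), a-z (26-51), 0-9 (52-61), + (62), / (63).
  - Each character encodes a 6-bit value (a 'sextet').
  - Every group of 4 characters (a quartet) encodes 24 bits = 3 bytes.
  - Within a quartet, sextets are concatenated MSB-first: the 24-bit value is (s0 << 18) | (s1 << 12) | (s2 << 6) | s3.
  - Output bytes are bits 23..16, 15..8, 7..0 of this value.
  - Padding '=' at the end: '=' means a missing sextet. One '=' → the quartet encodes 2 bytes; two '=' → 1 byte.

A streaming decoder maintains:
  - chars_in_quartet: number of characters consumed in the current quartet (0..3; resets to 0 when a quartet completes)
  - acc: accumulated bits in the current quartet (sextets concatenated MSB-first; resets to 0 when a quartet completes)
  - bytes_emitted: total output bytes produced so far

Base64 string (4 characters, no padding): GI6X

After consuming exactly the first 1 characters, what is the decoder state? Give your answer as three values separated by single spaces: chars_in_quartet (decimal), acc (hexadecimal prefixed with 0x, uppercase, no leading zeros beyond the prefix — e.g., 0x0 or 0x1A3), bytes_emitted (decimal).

After char 0 ('G'=6): chars_in_quartet=1 acc=0x6 bytes_emitted=0

Answer: 1 0x6 0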